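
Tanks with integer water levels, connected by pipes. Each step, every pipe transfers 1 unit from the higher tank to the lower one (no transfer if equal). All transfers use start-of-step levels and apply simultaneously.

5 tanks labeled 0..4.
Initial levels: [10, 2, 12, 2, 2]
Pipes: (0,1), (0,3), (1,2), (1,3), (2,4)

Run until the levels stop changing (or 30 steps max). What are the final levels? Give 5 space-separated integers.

Answer: 6 4 7 6 5

Derivation:
Step 1: flows [0->1,0->3,2->1,1=3,2->4] -> levels [8 4 10 3 3]
Step 2: flows [0->1,0->3,2->1,1->3,2->4] -> levels [6 5 8 5 4]
Step 3: flows [0->1,0->3,2->1,1=3,2->4] -> levels [4 7 6 6 5]
Step 4: flows [1->0,3->0,1->2,1->3,2->4] -> levels [6 4 6 6 6]
Step 5: flows [0->1,0=3,2->1,3->1,2=4] -> levels [5 7 5 5 6]
Step 6: flows [1->0,0=3,1->2,1->3,4->2] -> levels [6 4 7 6 5]
Step 7: flows [0->1,0=3,2->1,3->1,2->4] -> levels [5 7 5 5 6]
  -> period-2 cycle: step 7 state = step 5 state; never stabilizes
  -> state at step 30: (30-5) mod 2 = 1, same as step 6 -> [6 4 7 6 5]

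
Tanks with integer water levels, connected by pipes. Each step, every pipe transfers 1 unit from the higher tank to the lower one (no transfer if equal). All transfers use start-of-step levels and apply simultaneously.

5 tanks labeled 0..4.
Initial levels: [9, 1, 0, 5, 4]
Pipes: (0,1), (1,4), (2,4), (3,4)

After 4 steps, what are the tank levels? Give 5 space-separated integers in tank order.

Answer: 5 4 3 3 4

Derivation:
Step 1: flows [0->1,4->1,4->2,3->4] -> levels [8 3 1 4 3]
Step 2: flows [0->1,1=4,4->2,3->4] -> levels [7 4 2 3 3]
Step 3: flows [0->1,1->4,4->2,3=4] -> levels [6 4 3 3 3]
Step 4: flows [0->1,1->4,2=4,3=4] -> levels [5 4 3 3 4]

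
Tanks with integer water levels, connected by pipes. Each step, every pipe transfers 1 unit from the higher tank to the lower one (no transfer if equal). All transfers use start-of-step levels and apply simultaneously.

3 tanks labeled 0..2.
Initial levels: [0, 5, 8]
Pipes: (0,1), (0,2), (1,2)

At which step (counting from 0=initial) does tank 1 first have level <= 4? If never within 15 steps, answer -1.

Answer: 3

Derivation:
Step 1: flows [1->0,2->0,2->1] -> levels [2 5 6]
Step 2: flows [1->0,2->0,2->1] -> levels [4 5 4]
Step 3: flows [1->0,0=2,1->2] -> levels [5 3 5]
Tank 1 first reaches <=4 at step 3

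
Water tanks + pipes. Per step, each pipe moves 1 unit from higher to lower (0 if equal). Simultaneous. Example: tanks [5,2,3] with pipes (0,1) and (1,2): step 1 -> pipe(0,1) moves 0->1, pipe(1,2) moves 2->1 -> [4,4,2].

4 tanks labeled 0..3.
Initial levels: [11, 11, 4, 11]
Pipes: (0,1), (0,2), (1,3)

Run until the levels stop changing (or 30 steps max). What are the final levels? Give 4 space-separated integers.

Step 1: flows [0=1,0->2,1=3] -> levels [10 11 5 11]
Step 2: flows [1->0,0->2,1=3] -> levels [10 10 6 11]
Step 3: flows [0=1,0->2,3->1] -> levels [9 11 7 10]
Step 4: flows [1->0,0->2,1->3] -> levels [9 9 8 11]
Step 5: flows [0=1,0->2,3->1] -> levels [8 10 9 10]
Step 6: flows [1->0,2->0,1=3] -> levels [10 9 8 10]
Step 7: flows [0->1,0->2,3->1] -> levels [8 11 9 9]
Step 8: flows [1->0,2->0,1->3] -> levels [10 9 8 10]
  -> period-2 cycle: step 8 state = step 6 state; never stabilizes
  -> state at step 30: (30-6) mod 2 = 0, same as step 6 -> [10 9 8 10]

Answer: 10 9 8 10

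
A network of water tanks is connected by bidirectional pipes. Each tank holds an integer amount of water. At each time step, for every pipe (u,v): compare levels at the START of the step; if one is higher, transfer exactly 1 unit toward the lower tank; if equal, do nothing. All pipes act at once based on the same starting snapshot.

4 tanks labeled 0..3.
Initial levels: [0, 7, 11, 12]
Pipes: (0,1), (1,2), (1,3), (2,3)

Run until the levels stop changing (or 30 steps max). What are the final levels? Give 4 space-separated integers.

Answer: 7 9 7 7

Derivation:
Step 1: flows [1->0,2->1,3->1,3->2] -> levels [1 8 11 10]
Step 2: flows [1->0,2->1,3->1,2->3] -> levels [2 9 9 10]
Step 3: flows [1->0,1=2,3->1,3->2] -> levels [3 9 10 8]
Step 4: flows [1->0,2->1,1->3,2->3] -> levels [4 8 8 10]
Step 5: flows [1->0,1=2,3->1,3->2] -> levels [5 8 9 8]
Step 6: flows [1->0,2->1,1=3,2->3] -> levels [6 8 7 9]
Step 7: flows [1->0,1->2,3->1,3->2] -> levels [7 7 9 7]
Step 8: flows [0=1,2->1,1=3,2->3] -> levels [7 8 7 8]
Step 9: flows [1->0,1->2,1=3,3->2] -> levels [8 6 9 7]
Step 10: flows [0->1,2->1,3->1,2->3] -> levels [7 9 7 7]
Step 11: flows [1->0,1->2,1->3,2=3] -> levels [8 6 8 8]
Step 12: flows [0->1,2->1,3->1,2=3] -> levels [7 9 7 7]
  -> period-2 cycle: step 12 state = step 10 state; never stabilizes
  -> state at step 30: (30-10) mod 2 = 0, same as step 10 -> [7 9 7 7]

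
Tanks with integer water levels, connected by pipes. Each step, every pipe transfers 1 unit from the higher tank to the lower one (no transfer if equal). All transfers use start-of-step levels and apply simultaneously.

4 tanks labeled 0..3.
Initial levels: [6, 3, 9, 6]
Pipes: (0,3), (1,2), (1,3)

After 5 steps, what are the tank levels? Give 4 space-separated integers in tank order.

Answer: 6 7 6 5

Derivation:
Step 1: flows [0=3,2->1,3->1] -> levels [6 5 8 5]
Step 2: flows [0->3,2->1,1=3] -> levels [5 6 7 6]
Step 3: flows [3->0,2->1,1=3] -> levels [6 7 6 5]
Step 4: flows [0->3,1->2,1->3] -> levels [5 5 7 7]
Step 5: flows [3->0,2->1,3->1] -> levels [6 7 6 5]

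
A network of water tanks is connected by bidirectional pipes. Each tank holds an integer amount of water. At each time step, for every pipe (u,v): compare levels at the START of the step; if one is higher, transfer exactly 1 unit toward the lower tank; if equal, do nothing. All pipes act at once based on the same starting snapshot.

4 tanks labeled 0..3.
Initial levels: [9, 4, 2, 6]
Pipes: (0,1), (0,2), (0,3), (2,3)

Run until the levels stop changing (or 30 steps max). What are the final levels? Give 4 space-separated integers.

Step 1: flows [0->1,0->2,0->3,3->2] -> levels [6 5 4 6]
Step 2: flows [0->1,0->2,0=3,3->2] -> levels [4 6 6 5]
Step 3: flows [1->0,2->0,3->0,2->3] -> levels [7 5 4 5]
Step 4: flows [0->1,0->2,0->3,3->2] -> levels [4 6 6 5]
  -> period-2 cycle: step 4 state = step 2 state; never stabilizes
  -> state at step 30: (30-2) mod 2 = 0, same as step 2 -> [4 6 6 5]

Answer: 4 6 6 5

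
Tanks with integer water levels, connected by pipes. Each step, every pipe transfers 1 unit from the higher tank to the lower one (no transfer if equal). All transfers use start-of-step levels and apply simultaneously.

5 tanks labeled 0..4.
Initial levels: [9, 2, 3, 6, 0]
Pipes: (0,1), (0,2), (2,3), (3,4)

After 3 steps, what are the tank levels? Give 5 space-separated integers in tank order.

Step 1: flows [0->1,0->2,3->2,3->4] -> levels [7 3 5 4 1]
Step 2: flows [0->1,0->2,2->3,3->4] -> levels [5 4 5 4 2]
Step 3: flows [0->1,0=2,2->3,3->4] -> levels [4 5 4 4 3]

Answer: 4 5 4 4 3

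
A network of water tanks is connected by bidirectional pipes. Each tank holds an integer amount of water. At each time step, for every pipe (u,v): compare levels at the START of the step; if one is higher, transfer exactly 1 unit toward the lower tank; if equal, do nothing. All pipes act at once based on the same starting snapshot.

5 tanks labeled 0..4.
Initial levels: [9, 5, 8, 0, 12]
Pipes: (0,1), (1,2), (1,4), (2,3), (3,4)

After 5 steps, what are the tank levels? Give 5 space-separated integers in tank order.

Step 1: flows [0->1,2->1,4->1,2->3,4->3] -> levels [8 8 6 2 10]
Step 2: flows [0=1,1->2,4->1,2->3,4->3] -> levels [8 8 6 4 8]
Step 3: flows [0=1,1->2,1=4,2->3,4->3] -> levels [8 7 6 6 7]
Step 4: flows [0->1,1->2,1=4,2=3,4->3] -> levels [7 7 7 7 6]
Step 5: flows [0=1,1=2,1->4,2=3,3->4] -> levels [7 6 7 6 8]

Answer: 7 6 7 6 8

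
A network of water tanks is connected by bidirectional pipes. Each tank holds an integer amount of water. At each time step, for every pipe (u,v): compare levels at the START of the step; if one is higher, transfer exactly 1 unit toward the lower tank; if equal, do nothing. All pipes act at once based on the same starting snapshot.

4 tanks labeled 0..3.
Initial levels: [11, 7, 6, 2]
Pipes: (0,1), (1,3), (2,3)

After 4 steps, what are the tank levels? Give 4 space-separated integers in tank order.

Answer: 7 7 6 6

Derivation:
Step 1: flows [0->1,1->3,2->3] -> levels [10 7 5 4]
Step 2: flows [0->1,1->3,2->3] -> levels [9 7 4 6]
Step 3: flows [0->1,1->3,3->2] -> levels [8 7 5 6]
Step 4: flows [0->1,1->3,3->2] -> levels [7 7 6 6]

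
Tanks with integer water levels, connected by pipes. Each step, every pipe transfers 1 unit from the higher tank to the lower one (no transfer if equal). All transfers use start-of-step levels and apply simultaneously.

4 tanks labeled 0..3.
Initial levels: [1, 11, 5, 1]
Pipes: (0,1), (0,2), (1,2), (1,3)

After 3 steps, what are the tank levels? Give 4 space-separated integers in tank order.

Answer: 5 4 5 4

Derivation:
Step 1: flows [1->0,2->0,1->2,1->3] -> levels [3 8 5 2]
Step 2: flows [1->0,2->0,1->2,1->3] -> levels [5 5 5 3]
Step 3: flows [0=1,0=2,1=2,1->3] -> levels [5 4 5 4]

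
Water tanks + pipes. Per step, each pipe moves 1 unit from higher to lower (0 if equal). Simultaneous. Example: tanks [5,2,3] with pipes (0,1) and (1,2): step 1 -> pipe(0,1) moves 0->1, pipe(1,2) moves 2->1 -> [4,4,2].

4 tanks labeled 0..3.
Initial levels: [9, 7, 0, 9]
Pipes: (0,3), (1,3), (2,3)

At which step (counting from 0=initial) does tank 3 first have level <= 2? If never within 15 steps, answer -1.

Step 1: flows [0=3,3->1,3->2] -> levels [9 8 1 7]
Step 2: flows [0->3,1->3,3->2] -> levels [8 7 2 8]
Step 3: flows [0=3,3->1,3->2] -> levels [8 8 3 6]
Step 4: flows [0->3,1->3,3->2] -> levels [7 7 4 7]
Step 5: flows [0=3,1=3,3->2] -> levels [7 7 5 6]
Step 6: flows [0->3,1->3,3->2] -> levels [6 6 6 7]
Step 7: flows [3->0,3->1,3->2] -> levels [7 7 7 4]
Step 8: flows [0->3,1->3,2->3] -> levels [6 6 6 7]
  -> period-2 cycle (repeats step 6); tank 3 never drops to <=2
Tank 3 never reaches <=2 within 15 steps

Answer: -1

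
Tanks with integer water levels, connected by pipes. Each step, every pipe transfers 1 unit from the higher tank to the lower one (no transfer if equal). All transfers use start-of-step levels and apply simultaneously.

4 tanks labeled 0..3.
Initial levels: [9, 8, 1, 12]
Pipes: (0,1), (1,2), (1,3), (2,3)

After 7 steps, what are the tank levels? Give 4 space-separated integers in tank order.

Step 1: flows [0->1,1->2,3->1,3->2] -> levels [8 9 3 10]
Step 2: flows [1->0,1->2,3->1,3->2] -> levels [9 8 5 8]
Step 3: flows [0->1,1->2,1=3,3->2] -> levels [8 8 7 7]
Step 4: flows [0=1,1->2,1->3,2=3] -> levels [8 6 8 8]
Step 5: flows [0->1,2->1,3->1,2=3] -> levels [7 9 7 7]
Step 6: flows [1->0,1->2,1->3,2=3] -> levels [8 6 8 8]
  -> period-2 cycle: step 6 state = step 4 state
  -> state at step 7: (7-4) mod 2 = 1, same as step 5 -> [7 9 7 7]

Answer: 7 9 7 7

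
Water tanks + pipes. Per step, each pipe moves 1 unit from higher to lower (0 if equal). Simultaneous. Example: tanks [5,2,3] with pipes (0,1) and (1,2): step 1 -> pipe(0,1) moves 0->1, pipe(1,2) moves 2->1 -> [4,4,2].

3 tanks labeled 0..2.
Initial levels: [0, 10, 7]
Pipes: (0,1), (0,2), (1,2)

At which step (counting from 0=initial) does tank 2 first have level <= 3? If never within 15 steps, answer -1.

Step 1: flows [1->0,2->0,1->2] -> levels [2 8 7]
Step 2: flows [1->0,2->0,1->2] -> levels [4 6 7]
Step 3: flows [1->0,2->0,2->1] -> levels [6 6 5]
Step 4: flows [0=1,0->2,1->2] -> levels [5 5 7]
Step 5: flows [0=1,2->0,2->1] -> levels [6 6 5]
  -> period-2 cycle (repeats step 3); tank 2 never drops to <=3
Tank 2 never reaches <=3 within 15 steps

Answer: -1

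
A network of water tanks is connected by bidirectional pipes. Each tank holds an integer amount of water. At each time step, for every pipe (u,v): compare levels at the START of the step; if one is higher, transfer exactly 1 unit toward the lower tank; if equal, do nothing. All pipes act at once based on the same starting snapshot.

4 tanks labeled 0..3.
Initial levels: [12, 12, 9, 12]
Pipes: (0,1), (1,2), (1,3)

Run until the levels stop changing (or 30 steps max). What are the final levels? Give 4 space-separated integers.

Step 1: flows [0=1,1->2,1=3] -> levels [12 11 10 12]
Step 2: flows [0->1,1->2,3->1] -> levels [11 12 11 11]
Step 3: flows [1->0,1->2,1->3] -> levels [12 9 12 12]
Step 4: flows [0->1,2->1,3->1] -> levels [11 12 11 11]
  -> period-2 cycle: step 4 state = step 2 state; never stabilizes
  -> state at step 30: (30-2) mod 2 = 0, same as step 2 -> [11 12 11 11]

Answer: 11 12 11 11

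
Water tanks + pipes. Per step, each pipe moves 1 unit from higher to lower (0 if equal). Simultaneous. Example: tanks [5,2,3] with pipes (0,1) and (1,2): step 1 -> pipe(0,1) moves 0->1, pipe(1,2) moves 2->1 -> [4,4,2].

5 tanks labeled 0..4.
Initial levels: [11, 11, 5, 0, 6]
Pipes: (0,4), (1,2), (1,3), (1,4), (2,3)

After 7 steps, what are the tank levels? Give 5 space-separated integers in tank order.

Step 1: flows [0->4,1->2,1->3,1->4,2->3] -> levels [10 8 5 2 8]
Step 2: flows [0->4,1->2,1->3,1=4,2->3] -> levels [9 6 5 4 9]
Step 3: flows [0=4,1->2,1->3,4->1,2->3] -> levels [9 5 5 6 8]
Step 4: flows [0->4,1=2,3->1,4->1,3->2] -> levels [8 7 6 4 8]
Step 5: flows [0=4,1->2,1->3,4->1,2->3] -> levels [8 6 6 6 7]
Step 6: flows [0->4,1=2,1=3,4->1,2=3] -> levels [7 7 6 6 7]
Step 7: flows [0=4,1->2,1->3,1=4,2=3] -> levels [7 5 7 7 7]

Answer: 7 5 7 7 7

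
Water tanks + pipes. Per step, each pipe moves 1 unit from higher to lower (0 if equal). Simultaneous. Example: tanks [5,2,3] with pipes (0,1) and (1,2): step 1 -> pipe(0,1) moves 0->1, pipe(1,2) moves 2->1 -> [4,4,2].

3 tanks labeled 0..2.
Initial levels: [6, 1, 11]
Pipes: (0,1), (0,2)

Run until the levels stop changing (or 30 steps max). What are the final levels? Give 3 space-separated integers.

Answer: 6 6 6

Derivation:
Step 1: flows [0->1,2->0] -> levels [6 2 10]
Step 2: flows [0->1,2->0] -> levels [6 3 9]
Step 3: flows [0->1,2->0] -> levels [6 4 8]
Step 4: flows [0->1,2->0] -> levels [6 5 7]
Step 5: flows [0->1,2->0] -> levels [6 6 6]
Step 6: flows [0=1,0=2] -> levels [6 6 6]
  -> stable (no change)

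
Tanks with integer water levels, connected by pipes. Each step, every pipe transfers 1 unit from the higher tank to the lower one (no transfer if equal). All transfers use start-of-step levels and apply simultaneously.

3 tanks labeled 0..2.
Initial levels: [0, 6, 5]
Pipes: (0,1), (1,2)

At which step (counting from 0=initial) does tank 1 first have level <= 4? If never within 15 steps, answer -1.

Step 1: flows [1->0,1->2] -> levels [1 4 6]
Tank 1 first reaches <=4 at step 1

Answer: 1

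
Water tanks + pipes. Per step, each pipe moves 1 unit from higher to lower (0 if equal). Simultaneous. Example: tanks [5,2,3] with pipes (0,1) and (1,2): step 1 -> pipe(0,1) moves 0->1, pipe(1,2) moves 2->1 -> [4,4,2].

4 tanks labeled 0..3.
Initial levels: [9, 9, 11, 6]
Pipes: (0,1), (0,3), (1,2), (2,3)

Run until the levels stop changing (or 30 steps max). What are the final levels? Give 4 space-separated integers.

Answer: 10 8 10 7

Derivation:
Step 1: flows [0=1,0->3,2->1,2->3] -> levels [8 10 9 8]
Step 2: flows [1->0,0=3,1->2,2->3] -> levels [9 8 9 9]
Step 3: flows [0->1,0=3,2->1,2=3] -> levels [8 10 8 9]
Step 4: flows [1->0,3->0,1->2,3->2] -> levels [10 8 10 7]
Step 5: flows [0->1,0->3,2->1,2->3] -> levels [8 10 8 9]
  -> period-2 cycle: step 5 state = step 3 state; never stabilizes
  -> state at step 30: (30-3) mod 2 = 1, same as step 4 -> [10 8 10 7]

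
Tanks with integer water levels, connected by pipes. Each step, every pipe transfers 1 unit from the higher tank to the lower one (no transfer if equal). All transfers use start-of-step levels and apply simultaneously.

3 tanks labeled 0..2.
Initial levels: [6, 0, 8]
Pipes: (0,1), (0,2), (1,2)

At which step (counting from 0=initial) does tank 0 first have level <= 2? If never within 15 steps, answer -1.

Answer: -1

Derivation:
Step 1: flows [0->1,2->0,2->1] -> levels [6 2 6]
Step 2: flows [0->1,0=2,2->1] -> levels [5 4 5]
Step 3: flows [0->1,0=2,2->1] -> levels [4 6 4]
Step 4: flows [1->0,0=2,1->2] -> levels [5 4 5]
  -> period-2 cycle (repeats step 2); tank 0 never drops to <=2
Tank 0 never reaches <=2 within 15 steps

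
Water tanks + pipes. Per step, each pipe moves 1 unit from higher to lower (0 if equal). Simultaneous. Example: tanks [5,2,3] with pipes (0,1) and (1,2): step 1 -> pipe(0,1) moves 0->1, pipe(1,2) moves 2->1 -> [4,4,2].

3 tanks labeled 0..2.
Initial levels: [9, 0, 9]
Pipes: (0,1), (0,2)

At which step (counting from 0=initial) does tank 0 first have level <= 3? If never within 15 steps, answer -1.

Step 1: flows [0->1,0=2] -> levels [8 1 9]
Step 2: flows [0->1,2->0] -> levels [8 2 8]
Step 3: flows [0->1,0=2] -> levels [7 3 8]
Step 4: flows [0->1,2->0] -> levels [7 4 7]
Step 5: flows [0->1,0=2] -> levels [6 5 7]
Step 6: flows [0->1,2->0] -> levels [6 6 6]
Step 7: flows [0=1,0=2] -> levels [6 6 6]
  -> stable; tank 0 stays at 6 > 3
Tank 0 never reaches <=3 within 15 steps

Answer: -1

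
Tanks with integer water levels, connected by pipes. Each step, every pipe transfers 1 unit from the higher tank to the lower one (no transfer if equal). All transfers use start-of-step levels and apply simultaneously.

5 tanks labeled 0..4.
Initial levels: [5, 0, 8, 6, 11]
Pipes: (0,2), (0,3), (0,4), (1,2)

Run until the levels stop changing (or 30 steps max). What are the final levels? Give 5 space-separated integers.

Answer: 8 6 4 6 6

Derivation:
Step 1: flows [2->0,3->0,4->0,2->1] -> levels [8 1 6 5 10]
Step 2: flows [0->2,0->3,4->0,2->1] -> levels [7 2 6 6 9]
Step 3: flows [0->2,0->3,4->0,2->1] -> levels [6 3 6 7 8]
Step 4: flows [0=2,3->0,4->0,2->1] -> levels [8 4 5 6 7]
Step 5: flows [0->2,0->3,0->4,2->1] -> levels [5 5 5 7 8]
Step 6: flows [0=2,3->0,4->0,1=2] -> levels [7 5 5 6 7]
Step 7: flows [0->2,0->3,0=4,1=2] -> levels [5 5 6 7 7]
Step 8: flows [2->0,3->0,4->0,2->1] -> levels [8 6 4 6 6]
Step 9: flows [0->2,0->3,0->4,1->2] -> levels [5 5 6 7 7]
  -> period-2 cycle: step 9 state = step 7 state; never stabilizes
  -> state at step 30: (30-7) mod 2 = 1, same as step 8 -> [8 6 4 6 6]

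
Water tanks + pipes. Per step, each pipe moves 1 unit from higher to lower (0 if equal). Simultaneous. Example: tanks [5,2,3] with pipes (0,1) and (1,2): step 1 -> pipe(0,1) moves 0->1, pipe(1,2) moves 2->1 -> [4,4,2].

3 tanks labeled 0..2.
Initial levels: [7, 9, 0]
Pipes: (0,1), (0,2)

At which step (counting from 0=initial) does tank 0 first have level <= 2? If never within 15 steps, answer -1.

Step 1: flows [1->0,0->2] -> levels [7 8 1]
Step 2: flows [1->0,0->2] -> levels [7 7 2]
Step 3: flows [0=1,0->2] -> levels [6 7 3]
Step 4: flows [1->0,0->2] -> levels [6 6 4]
Step 5: flows [0=1,0->2] -> levels [5 6 5]
Step 6: flows [1->0,0=2] -> levels [6 5 5]
Step 7: flows [0->1,0->2] -> levels [4 6 6]
Step 8: flows [1->0,2->0] -> levels [6 5 5]
  -> period-2 cycle (repeats step 6); tank 0 never drops to <=2
Tank 0 never reaches <=2 within 15 steps

Answer: -1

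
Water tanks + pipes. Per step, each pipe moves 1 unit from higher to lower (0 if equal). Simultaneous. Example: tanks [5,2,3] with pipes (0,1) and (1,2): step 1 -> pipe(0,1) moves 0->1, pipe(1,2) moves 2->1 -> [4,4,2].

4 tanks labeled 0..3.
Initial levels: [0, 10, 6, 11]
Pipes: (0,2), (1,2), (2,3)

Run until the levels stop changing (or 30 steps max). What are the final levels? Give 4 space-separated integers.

Step 1: flows [2->0,1->2,3->2] -> levels [1 9 7 10]
Step 2: flows [2->0,1->2,3->2] -> levels [2 8 8 9]
Step 3: flows [2->0,1=2,3->2] -> levels [3 8 8 8]
Step 4: flows [2->0,1=2,2=3] -> levels [4 8 7 8]
Step 5: flows [2->0,1->2,3->2] -> levels [5 7 8 7]
Step 6: flows [2->0,2->1,2->3] -> levels [6 8 5 8]
Step 7: flows [0->2,1->2,3->2] -> levels [5 7 8 7]
  -> period-2 cycle: step 7 state = step 5 state; never stabilizes
  -> state at step 30: (30-5) mod 2 = 1, same as step 6 -> [6 8 5 8]

Answer: 6 8 5 8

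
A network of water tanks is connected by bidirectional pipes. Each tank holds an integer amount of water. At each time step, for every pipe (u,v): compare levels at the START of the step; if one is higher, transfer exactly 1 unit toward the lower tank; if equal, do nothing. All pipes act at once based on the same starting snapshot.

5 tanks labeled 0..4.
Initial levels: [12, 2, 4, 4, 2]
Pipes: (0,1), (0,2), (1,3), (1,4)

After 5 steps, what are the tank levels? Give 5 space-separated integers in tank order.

Step 1: flows [0->1,0->2,3->1,1=4] -> levels [10 4 5 3 2]
Step 2: flows [0->1,0->2,1->3,1->4] -> levels [8 3 6 4 3]
Step 3: flows [0->1,0->2,3->1,1=4] -> levels [6 5 7 3 3]
Step 4: flows [0->1,2->0,1->3,1->4] -> levels [6 4 6 4 4]
Step 5: flows [0->1,0=2,1=3,1=4] -> levels [5 5 6 4 4]

Answer: 5 5 6 4 4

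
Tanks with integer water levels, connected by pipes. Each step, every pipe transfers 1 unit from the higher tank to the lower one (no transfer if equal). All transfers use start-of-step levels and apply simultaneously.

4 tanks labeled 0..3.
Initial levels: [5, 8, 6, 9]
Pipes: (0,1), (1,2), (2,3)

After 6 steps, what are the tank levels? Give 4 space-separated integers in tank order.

Step 1: flows [1->0,1->2,3->2] -> levels [6 6 8 8]
Step 2: flows [0=1,2->1,2=3] -> levels [6 7 7 8]
Step 3: flows [1->0,1=2,3->2] -> levels [7 6 8 7]
Step 4: flows [0->1,2->1,2->3] -> levels [6 8 6 8]
Step 5: flows [1->0,1->2,3->2] -> levels [7 6 8 7]
  -> period-2 cycle: step 5 state = step 3 state
  -> state at step 6: (6-3) mod 2 = 1, same as step 4 -> [6 8 6 8]

Answer: 6 8 6 8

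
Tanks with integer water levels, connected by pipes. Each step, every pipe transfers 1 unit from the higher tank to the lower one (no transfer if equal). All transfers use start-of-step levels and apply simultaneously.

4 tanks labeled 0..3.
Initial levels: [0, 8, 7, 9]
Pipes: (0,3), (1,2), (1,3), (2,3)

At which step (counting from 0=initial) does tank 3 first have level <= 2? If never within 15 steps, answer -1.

Answer: -1

Derivation:
Step 1: flows [3->0,1->2,3->1,3->2] -> levels [1 8 9 6]
Step 2: flows [3->0,2->1,1->3,2->3] -> levels [2 8 7 7]
Step 3: flows [3->0,1->2,1->3,2=3] -> levels [3 6 8 7]
Step 4: flows [3->0,2->1,3->1,2->3] -> levels [4 8 6 6]
Step 5: flows [3->0,1->2,1->3,2=3] -> levels [5 6 7 6]
Step 6: flows [3->0,2->1,1=3,2->3] -> levels [6 7 5 6]
Step 7: flows [0=3,1->2,1->3,3->2] -> levels [6 5 7 6]
Step 8: flows [0=3,2->1,3->1,2->3] -> levels [6 7 5 6]
  -> period-2 cycle (repeats step 6); tank 3 never drops to <=2
Tank 3 never reaches <=2 within 15 steps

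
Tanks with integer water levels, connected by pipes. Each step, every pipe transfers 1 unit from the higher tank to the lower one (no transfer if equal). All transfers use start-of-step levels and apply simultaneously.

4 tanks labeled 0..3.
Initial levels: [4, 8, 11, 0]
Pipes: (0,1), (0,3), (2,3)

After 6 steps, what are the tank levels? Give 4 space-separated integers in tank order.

Step 1: flows [1->0,0->3,2->3] -> levels [4 7 10 2]
Step 2: flows [1->0,0->3,2->3] -> levels [4 6 9 4]
Step 3: flows [1->0,0=3,2->3] -> levels [5 5 8 5]
Step 4: flows [0=1,0=3,2->3] -> levels [5 5 7 6]
Step 5: flows [0=1,3->0,2->3] -> levels [6 5 6 6]
Step 6: flows [0->1,0=3,2=3] -> levels [5 6 6 6]

Answer: 5 6 6 6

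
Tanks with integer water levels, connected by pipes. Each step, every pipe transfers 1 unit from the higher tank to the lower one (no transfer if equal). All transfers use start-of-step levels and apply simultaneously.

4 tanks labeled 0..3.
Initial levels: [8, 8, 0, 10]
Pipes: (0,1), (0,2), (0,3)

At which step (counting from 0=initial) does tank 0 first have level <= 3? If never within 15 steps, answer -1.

Answer: -1

Derivation:
Step 1: flows [0=1,0->2,3->0] -> levels [8 8 1 9]
Step 2: flows [0=1,0->2,3->0] -> levels [8 8 2 8]
Step 3: flows [0=1,0->2,0=3] -> levels [7 8 3 8]
Step 4: flows [1->0,0->2,3->0] -> levels [8 7 4 7]
Step 5: flows [0->1,0->2,0->3] -> levels [5 8 5 8]
Step 6: flows [1->0,0=2,3->0] -> levels [7 7 5 7]
Step 7: flows [0=1,0->2,0=3] -> levels [6 7 6 7]
Step 8: flows [1->0,0=2,3->0] -> levels [8 6 6 6]
Step 9: flows [0->1,0->2,0->3] -> levels [5 7 7 7]
Step 10: flows [1->0,2->0,3->0] -> levels [8 6 6 6]
  -> period-2 cycle (repeats step 8); tank 0 never drops to <=3
Tank 0 never reaches <=3 within 15 steps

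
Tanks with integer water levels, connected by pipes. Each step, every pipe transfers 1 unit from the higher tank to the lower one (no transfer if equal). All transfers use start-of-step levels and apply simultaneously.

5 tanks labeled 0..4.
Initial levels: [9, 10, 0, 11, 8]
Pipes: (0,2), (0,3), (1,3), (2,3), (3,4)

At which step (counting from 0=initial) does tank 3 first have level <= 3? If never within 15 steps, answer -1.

Answer: -1

Derivation:
Step 1: flows [0->2,3->0,3->1,3->2,3->4] -> levels [9 11 2 7 9]
Step 2: flows [0->2,0->3,1->3,3->2,4->3] -> levels [7 10 4 9 8]
Step 3: flows [0->2,3->0,1->3,3->2,3->4] -> levels [7 9 6 7 9]
Step 4: flows [0->2,0=3,1->3,3->2,4->3] -> levels [6 8 8 8 8]
Step 5: flows [2->0,3->0,1=3,2=3,3=4] -> levels [8 8 7 7 8]
Step 6: flows [0->2,0->3,1->3,2=3,4->3] -> levels [6 7 8 10 7]
Step 7: flows [2->0,3->0,3->1,3->2,3->4] -> levels [8 8 8 6 8]
Step 8: flows [0=2,0->3,1->3,2->3,4->3] -> levels [7 7 7 10 7]
Step 9: flows [0=2,3->0,3->1,3->2,3->4] -> levels [8 8 8 6 8]
  -> period-2 cycle (repeats step 7); tank 3 never drops to <=3
Tank 3 never reaches <=3 within 15 steps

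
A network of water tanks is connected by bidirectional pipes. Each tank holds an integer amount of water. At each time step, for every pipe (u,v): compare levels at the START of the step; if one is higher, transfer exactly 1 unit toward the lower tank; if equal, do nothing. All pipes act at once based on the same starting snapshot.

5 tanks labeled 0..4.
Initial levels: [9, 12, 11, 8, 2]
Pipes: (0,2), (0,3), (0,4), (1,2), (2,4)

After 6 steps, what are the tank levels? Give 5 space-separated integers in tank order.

Answer: 10 9 7 8 8

Derivation:
Step 1: flows [2->0,0->3,0->4,1->2,2->4] -> levels [8 11 10 9 4]
Step 2: flows [2->0,3->0,0->4,1->2,2->4] -> levels [9 10 9 8 6]
Step 3: flows [0=2,0->3,0->4,1->2,2->4] -> levels [7 9 9 9 8]
Step 4: flows [2->0,3->0,4->0,1=2,2->4] -> levels [10 9 7 8 8]
Step 5: flows [0->2,0->3,0->4,1->2,4->2] -> levels [7 8 10 9 8]
Step 6: flows [2->0,3->0,4->0,2->1,2->4] -> levels [10 9 7 8 8]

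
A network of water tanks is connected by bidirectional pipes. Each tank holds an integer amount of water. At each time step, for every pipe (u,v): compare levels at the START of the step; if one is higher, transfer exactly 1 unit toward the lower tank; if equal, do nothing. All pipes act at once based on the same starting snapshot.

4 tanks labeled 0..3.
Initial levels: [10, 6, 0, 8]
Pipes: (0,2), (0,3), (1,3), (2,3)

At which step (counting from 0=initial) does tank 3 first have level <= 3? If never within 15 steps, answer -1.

Step 1: flows [0->2,0->3,3->1,3->2] -> levels [8 7 2 7]
Step 2: flows [0->2,0->3,1=3,3->2] -> levels [6 7 4 7]
Step 3: flows [0->2,3->0,1=3,3->2] -> levels [6 7 6 5]
Step 4: flows [0=2,0->3,1->3,2->3] -> levels [5 6 5 8]
Step 5: flows [0=2,3->0,3->1,3->2] -> levels [6 7 6 5]
  -> period-2 cycle (repeats step 3); tank 3 never drops to <=3
Tank 3 never reaches <=3 within 15 steps

Answer: -1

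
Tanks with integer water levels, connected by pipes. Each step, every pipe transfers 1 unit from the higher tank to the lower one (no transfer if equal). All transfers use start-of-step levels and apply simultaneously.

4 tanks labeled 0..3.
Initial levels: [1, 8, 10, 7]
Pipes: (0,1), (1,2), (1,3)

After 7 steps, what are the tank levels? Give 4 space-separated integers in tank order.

Step 1: flows [1->0,2->1,1->3] -> levels [2 7 9 8]
Step 2: flows [1->0,2->1,3->1] -> levels [3 8 8 7]
Step 3: flows [1->0,1=2,1->3] -> levels [4 6 8 8]
Step 4: flows [1->0,2->1,3->1] -> levels [5 7 7 7]
Step 5: flows [1->0,1=2,1=3] -> levels [6 6 7 7]
Step 6: flows [0=1,2->1,3->1] -> levels [6 8 6 6]
Step 7: flows [1->0,1->2,1->3] -> levels [7 5 7 7]

Answer: 7 5 7 7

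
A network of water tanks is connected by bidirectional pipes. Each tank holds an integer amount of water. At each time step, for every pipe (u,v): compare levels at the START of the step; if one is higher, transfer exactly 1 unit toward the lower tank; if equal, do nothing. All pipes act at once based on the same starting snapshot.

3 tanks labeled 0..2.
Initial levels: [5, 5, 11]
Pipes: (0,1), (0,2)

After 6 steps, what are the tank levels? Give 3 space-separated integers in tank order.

Step 1: flows [0=1,2->0] -> levels [6 5 10]
Step 2: flows [0->1,2->0] -> levels [6 6 9]
Step 3: flows [0=1,2->0] -> levels [7 6 8]
Step 4: flows [0->1,2->0] -> levels [7 7 7]
Step 5: flows [0=1,0=2] -> levels [7 7 7]
  -> stable; steps 6..6 unchanged -> [7 7 7]

Answer: 7 7 7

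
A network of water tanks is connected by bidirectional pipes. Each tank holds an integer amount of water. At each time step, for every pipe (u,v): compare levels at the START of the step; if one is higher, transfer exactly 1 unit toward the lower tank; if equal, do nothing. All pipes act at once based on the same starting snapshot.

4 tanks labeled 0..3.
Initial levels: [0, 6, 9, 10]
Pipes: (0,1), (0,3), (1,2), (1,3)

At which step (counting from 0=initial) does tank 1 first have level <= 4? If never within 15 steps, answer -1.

Answer: -1

Derivation:
Step 1: flows [1->0,3->0,2->1,3->1] -> levels [2 7 8 8]
Step 2: flows [1->0,3->0,2->1,3->1] -> levels [4 8 7 6]
Step 3: flows [1->0,3->0,1->2,1->3] -> levels [6 5 8 6]
Step 4: flows [0->1,0=3,2->1,3->1] -> levels [5 8 7 5]
Step 5: flows [1->0,0=3,1->2,1->3] -> levels [6 5 8 6]
  -> period-2 cycle (repeats step 3); tank 1 never drops to <=4
Tank 1 never reaches <=4 within 15 steps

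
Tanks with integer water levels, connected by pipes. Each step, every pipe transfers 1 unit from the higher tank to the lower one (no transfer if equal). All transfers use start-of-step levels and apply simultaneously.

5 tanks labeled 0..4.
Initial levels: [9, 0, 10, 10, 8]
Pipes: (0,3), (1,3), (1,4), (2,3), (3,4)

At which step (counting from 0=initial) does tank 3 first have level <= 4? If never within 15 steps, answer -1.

Answer: -1

Derivation:
Step 1: flows [3->0,3->1,4->1,2=3,3->4] -> levels [10 2 10 7 8]
Step 2: flows [0->3,3->1,4->1,2->3,4->3] -> levels [9 4 9 9 6]
Step 3: flows [0=3,3->1,4->1,2=3,3->4] -> levels [9 6 9 7 6]
Step 4: flows [0->3,3->1,1=4,2->3,3->4] -> levels [8 7 8 7 7]
Step 5: flows [0->3,1=3,1=4,2->3,3=4] -> levels [7 7 7 9 7]
Step 6: flows [3->0,3->1,1=4,3->2,3->4] -> levels [8 8 8 5 8]
Step 7: flows [0->3,1->3,1=4,2->3,4->3] -> levels [7 7 7 9 7]
  -> period-2 cycle (repeats step 5); tank 3 never drops to <=4
Tank 3 never reaches <=4 within 15 steps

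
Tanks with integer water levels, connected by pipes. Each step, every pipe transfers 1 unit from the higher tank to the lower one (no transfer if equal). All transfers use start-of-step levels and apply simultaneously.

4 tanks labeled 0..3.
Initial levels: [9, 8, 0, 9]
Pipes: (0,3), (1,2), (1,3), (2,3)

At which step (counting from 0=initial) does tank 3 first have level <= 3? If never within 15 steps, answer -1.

Answer: -1

Derivation:
Step 1: flows [0=3,1->2,3->1,3->2] -> levels [9 8 2 7]
Step 2: flows [0->3,1->2,1->3,3->2] -> levels [8 6 4 8]
Step 3: flows [0=3,1->2,3->1,3->2] -> levels [8 6 6 6]
Step 4: flows [0->3,1=2,1=3,2=3] -> levels [7 6 6 7]
Step 5: flows [0=3,1=2,3->1,3->2] -> levels [7 7 7 5]
Step 6: flows [0->3,1=2,1->3,2->3] -> levels [6 6 6 8]
Step 7: flows [3->0,1=2,3->1,3->2] -> levels [7 7 7 5]
  -> period-2 cycle (repeats step 5); tank 3 never drops to <=3
Tank 3 never reaches <=3 within 15 steps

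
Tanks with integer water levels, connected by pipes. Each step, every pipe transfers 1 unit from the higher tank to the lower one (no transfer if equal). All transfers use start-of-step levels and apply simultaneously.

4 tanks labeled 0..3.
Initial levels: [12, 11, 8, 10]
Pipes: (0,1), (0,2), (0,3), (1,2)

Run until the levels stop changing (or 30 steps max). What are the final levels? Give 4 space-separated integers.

Step 1: flows [0->1,0->2,0->3,1->2] -> levels [9 11 10 11]
Step 2: flows [1->0,2->0,3->0,1->2] -> levels [12 9 10 10]
Step 3: flows [0->1,0->2,0->3,2->1] -> levels [9 11 10 11]
  -> period-2 cycle: step 3 state = step 1 state; never stabilizes
  -> state at step 30: (30-1) mod 2 = 1, same as step 2 -> [12 9 10 10]

Answer: 12 9 10 10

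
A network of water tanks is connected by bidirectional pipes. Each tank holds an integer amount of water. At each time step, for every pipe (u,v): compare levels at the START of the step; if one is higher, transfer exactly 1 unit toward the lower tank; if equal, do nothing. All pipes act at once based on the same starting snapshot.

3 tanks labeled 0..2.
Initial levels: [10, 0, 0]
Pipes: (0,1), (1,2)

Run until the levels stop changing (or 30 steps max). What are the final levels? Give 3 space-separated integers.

Step 1: flows [0->1,1=2] -> levels [9 1 0]
Step 2: flows [0->1,1->2] -> levels [8 1 1]
Step 3: flows [0->1,1=2] -> levels [7 2 1]
Step 4: flows [0->1,1->2] -> levels [6 2 2]
Step 5: flows [0->1,1=2] -> levels [5 3 2]
Step 6: flows [0->1,1->2] -> levels [4 3 3]
Step 7: flows [0->1,1=2] -> levels [3 4 3]
Step 8: flows [1->0,1->2] -> levels [4 2 4]
Step 9: flows [0->1,2->1] -> levels [3 4 3]
  -> period-2 cycle: step 9 state = step 7 state; never stabilizes
  -> state at step 30: (30-7) mod 2 = 1, same as step 8 -> [4 2 4]

Answer: 4 2 4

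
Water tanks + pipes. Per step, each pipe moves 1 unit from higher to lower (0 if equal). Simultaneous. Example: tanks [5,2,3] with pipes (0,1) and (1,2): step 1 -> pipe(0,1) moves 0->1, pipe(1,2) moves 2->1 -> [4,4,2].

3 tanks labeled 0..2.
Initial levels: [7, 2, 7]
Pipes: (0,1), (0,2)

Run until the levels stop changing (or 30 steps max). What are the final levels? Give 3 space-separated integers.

Step 1: flows [0->1,0=2] -> levels [6 3 7]
Step 2: flows [0->1,2->0] -> levels [6 4 6]
Step 3: flows [0->1,0=2] -> levels [5 5 6]
Step 4: flows [0=1,2->0] -> levels [6 5 5]
Step 5: flows [0->1,0->2] -> levels [4 6 6]
Step 6: flows [1->0,2->0] -> levels [6 5 5]
  -> period-2 cycle: step 6 state = step 4 state; never stabilizes
  -> state at step 30: (30-4) mod 2 = 0, same as step 4 -> [6 5 5]

Answer: 6 5 5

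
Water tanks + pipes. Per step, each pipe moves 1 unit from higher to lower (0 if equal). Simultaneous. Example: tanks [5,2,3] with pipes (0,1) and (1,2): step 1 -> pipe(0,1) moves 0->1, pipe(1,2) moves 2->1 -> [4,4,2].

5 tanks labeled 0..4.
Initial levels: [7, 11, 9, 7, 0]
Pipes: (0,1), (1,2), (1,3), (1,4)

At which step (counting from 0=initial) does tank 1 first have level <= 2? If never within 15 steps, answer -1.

Answer: -1

Derivation:
Step 1: flows [1->0,1->2,1->3,1->4] -> levels [8 7 10 8 1]
Step 2: flows [0->1,2->1,3->1,1->4] -> levels [7 9 9 7 2]
Step 3: flows [1->0,1=2,1->3,1->4] -> levels [8 6 9 8 3]
Step 4: flows [0->1,2->1,3->1,1->4] -> levels [7 8 8 7 4]
Step 5: flows [1->0,1=2,1->3,1->4] -> levels [8 5 8 8 5]
Step 6: flows [0->1,2->1,3->1,1=4] -> levels [7 8 7 7 5]
Step 7: flows [1->0,1->2,1->3,1->4] -> levels [8 4 8 8 6]
Step 8: flows [0->1,2->1,3->1,4->1] -> levels [7 8 7 7 5]
  -> period-2 cycle (repeats step 6); tank 1 never drops to <=2
Tank 1 never reaches <=2 within 15 steps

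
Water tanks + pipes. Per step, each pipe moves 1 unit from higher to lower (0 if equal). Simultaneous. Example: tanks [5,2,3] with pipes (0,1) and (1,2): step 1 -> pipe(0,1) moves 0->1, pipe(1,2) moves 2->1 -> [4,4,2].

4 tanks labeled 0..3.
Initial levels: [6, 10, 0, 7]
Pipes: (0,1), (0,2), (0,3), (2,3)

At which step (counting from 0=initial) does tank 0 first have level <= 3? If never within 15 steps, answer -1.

Step 1: flows [1->0,0->2,3->0,3->2] -> levels [7 9 2 5]
Step 2: flows [1->0,0->2,0->3,3->2] -> levels [6 8 4 5]
Step 3: flows [1->0,0->2,0->3,3->2] -> levels [5 7 6 5]
Step 4: flows [1->0,2->0,0=3,2->3] -> levels [7 6 4 6]
Step 5: flows [0->1,0->2,0->3,3->2] -> levels [4 7 6 6]
Step 6: flows [1->0,2->0,3->0,2=3] -> levels [7 6 5 5]
Step 7: flows [0->1,0->2,0->3,2=3] -> levels [4 7 6 6]
  -> period-2 cycle (repeats step 5); tank 0 never drops to <=3
Tank 0 never reaches <=3 within 15 steps

Answer: -1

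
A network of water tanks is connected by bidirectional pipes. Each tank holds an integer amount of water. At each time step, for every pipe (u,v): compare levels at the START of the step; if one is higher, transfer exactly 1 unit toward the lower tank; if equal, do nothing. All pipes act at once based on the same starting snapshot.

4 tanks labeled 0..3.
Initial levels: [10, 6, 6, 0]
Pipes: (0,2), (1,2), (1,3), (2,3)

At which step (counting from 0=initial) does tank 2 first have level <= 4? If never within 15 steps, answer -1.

Step 1: flows [0->2,1=2,1->3,2->3] -> levels [9 5 6 2]
Step 2: flows [0->2,2->1,1->3,2->3] -> levels [8 5 5 4]
Step 3: flows [0->2,1=2,1->3,2->3] -> levels [7 4 5 6]
Step 4: flows [0->2,2->1,3->1,3->2] -> levels [6 6 6 4]
Step 5: flows [0=2,1=2,1->3,2->3] -> levels [6 5 5 6]
Step 6: flows [0->2,1=2,3->1,3->2] -> levels [5 6 7 4]
Step 7: flows [2->0,2->1,1->3,2->3] -> levels [6 6 4 6]
Tank 2 first reaches <=4 at step 7

Answer: 7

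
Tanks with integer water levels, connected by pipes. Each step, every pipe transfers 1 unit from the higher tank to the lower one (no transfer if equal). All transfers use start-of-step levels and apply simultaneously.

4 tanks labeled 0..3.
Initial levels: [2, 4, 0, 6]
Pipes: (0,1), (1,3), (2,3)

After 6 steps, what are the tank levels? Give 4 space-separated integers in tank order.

Answer: 4 2 2 4

Derivation:
Step 1: flows [1->0,3->1,3->2] -> levels [3 4 1 4]
Step 2: flows [1->0,1=3,3->2] -> levels [4 3 2 3]
Step 3: flows [0->1,1=3,3->2] -> levels [3 4 3 2]
Step 4: flows [1->0,1->3,2->3] -> levels [4 2 2 4]
Step 5: flows [0->1,3->1,3->2] -> levels [3 4 3 2]
  -> period-2 cycle: step 5 state = step 3 state
  -> state at step 6: (6-3) mod 2 = 1, same as step 4 -> [4 2 2 4]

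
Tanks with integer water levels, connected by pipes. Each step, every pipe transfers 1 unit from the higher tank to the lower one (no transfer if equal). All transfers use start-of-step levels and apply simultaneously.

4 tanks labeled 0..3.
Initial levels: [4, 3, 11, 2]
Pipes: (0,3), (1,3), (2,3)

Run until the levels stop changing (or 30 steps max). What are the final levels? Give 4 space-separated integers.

Step 1: flows [0->3,1->3,2->3] -> levels [3 2 10 5]
Step 2: flows [3->0,3->1,2->3] -> levels [4 3 9 4]
Step 3: flows [0=3,3->1,2->3] -> levels [4 4 8 4]
Step 4: flows [0=3,1=3,2->3] -> levels [4 4 7 5]
Step 5: flows [3->0,3->1,2->3] -> levels [5 5 6 4]
Step 6: flows [0->3,1->3,2->3] -> levels [4 4 5 7]
Step 7: flows [3->0,3->1,3->2] -> levels [5 5 6 4]
  -> period-2 cycle: step 7 state = step 5 state; never stabilizes
  -> state at step 30: (30-5) mod 2 = 1, same as step 6 -> [4 4 5 7]

Answer: 4 4 5 7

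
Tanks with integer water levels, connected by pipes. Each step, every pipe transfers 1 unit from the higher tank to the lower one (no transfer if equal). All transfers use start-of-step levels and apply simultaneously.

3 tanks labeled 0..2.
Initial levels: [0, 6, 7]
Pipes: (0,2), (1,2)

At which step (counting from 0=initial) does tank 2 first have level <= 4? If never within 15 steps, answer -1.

Answer: 4

Derivation:
Step 1: flows [2->0,2->1] -> levels [1 7 5]
Step 2: flows [2->0,1->2] -> levels [2 6 5]
Step 3: flows [2->0,1->2] -> levels [3 5 5]
Step 4: flows [2->0,1=2] -> levels [4 5 4]
Tank 2 first reaches <=4 at step 4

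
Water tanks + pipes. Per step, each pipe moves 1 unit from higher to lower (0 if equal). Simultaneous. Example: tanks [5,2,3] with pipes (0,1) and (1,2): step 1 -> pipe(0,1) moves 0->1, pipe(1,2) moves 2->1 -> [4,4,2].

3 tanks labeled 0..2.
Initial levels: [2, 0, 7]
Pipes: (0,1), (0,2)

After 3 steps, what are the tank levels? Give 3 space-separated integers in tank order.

Step 1: flows [0->1,2->0] -> levels [2 1 6]
Step 2: flows [0->1,2->0] -> levels [2 2 5]
Step 3: flows [0=1,2->0] -> levels [3 2 4]

Answer: 3 2 4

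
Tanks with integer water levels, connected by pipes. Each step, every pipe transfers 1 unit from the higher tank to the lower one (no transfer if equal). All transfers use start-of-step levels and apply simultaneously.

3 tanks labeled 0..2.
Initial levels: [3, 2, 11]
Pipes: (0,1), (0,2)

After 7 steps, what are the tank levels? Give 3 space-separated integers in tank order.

Answer: 4 6 6

Derivation:
Step 1: flows [0->1,2->0] -> levels [3 3 10]
Step 2: flows [0=1,2->0] -> levels [4 3 9]
Step 3: flows [0->1,2->0] -> levels [4 4 8]
Step 4: flows [0=1,2->0] -> levels [5 4 7]
Step 5: flows [0->1,2->0] -> levels [5 5 6]
Step 6: flows [0=1,2->0] -> levels [6 5 5]
Step 7: flows [0->1,0->2] -> levels [4 6 6]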